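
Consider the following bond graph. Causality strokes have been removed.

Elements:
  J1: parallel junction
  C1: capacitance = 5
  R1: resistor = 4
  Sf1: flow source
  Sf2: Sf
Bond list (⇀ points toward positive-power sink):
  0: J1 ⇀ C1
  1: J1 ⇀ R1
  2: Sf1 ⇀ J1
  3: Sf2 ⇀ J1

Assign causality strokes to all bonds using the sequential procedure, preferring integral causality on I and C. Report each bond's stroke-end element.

β0 stroke at J1
β1 stroke at R1
β2 stroke at Sf1
β3 stroke at Sf2

β2 stroke→Sf1  (Sf1 (Sf) sets flow on bond)
β3 stroke→Sf2  (source Sf2 imposes f)
β0 stroke→J1  (C1 integral (e out))
β1 stroke→R1  (J1 effort already set via bond 0)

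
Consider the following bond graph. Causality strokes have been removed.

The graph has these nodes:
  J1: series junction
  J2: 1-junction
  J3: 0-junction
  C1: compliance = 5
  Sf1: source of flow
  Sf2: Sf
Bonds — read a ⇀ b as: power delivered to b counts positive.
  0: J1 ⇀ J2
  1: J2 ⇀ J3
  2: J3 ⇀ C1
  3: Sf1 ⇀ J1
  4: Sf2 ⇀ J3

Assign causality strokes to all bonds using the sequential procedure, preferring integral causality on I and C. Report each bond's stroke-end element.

β3 stroke at Sf1  (Sf1: flow source, stroke at near end)
β4 stroke at Sf2  (Sf2 fixes flow; stroke at Sf2)
β0 stroke at J1  (1-jn J1 has f-setter on 3)
β1 stroke at J2  (common-f at J2 fixed by 0)
β2 stroke at J3  (closing 0-jn rule on J3)

#0 stroke→J1
#1 stroke→J2
#2 stroke→J3
#3 stroke→Sf1
#4 stroke→Sf2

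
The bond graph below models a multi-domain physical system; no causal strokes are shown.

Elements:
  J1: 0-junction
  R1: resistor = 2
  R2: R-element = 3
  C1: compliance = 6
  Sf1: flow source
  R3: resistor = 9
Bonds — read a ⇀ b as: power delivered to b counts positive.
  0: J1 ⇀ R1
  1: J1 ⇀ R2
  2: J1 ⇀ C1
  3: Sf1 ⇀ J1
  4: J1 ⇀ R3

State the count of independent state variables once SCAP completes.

β3 →Sf1  (Sf1: flow source, stroke at near end)
β2 →J1  (C1 outputs effort q/C1)
β0 →R1  (0-jn J1 has e-setter on 2)
β1 →R2  (J1: bond 2 brought effort, rest push out)
β4 →R3  (common-e at J1 fixed by 2)

1  (C1 all integral)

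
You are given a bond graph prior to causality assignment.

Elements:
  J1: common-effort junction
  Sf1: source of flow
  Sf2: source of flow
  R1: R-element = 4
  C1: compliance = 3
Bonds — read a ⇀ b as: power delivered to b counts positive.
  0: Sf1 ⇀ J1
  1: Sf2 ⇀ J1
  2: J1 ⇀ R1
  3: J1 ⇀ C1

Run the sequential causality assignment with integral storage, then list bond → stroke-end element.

β0 →Sf1  (Sf1 fixes flow; stroke at Sf1)
β1 →Sf2  (Sf2 (Sf) sets flow on bond)
β3 →J1  (C1 outputs effort q/C1)
β2 →R1  (J1 effort already set via bond 3)

#0 |Sf1
#1 |Sf2
#2 |R1
#3 |J1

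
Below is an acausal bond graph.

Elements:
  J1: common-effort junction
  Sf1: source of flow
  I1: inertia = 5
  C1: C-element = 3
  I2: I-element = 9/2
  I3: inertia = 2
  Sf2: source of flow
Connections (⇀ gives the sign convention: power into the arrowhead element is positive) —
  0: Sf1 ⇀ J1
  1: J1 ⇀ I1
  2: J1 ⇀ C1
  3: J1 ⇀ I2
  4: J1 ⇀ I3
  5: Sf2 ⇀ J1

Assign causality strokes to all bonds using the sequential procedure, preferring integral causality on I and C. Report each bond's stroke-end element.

b0 stroke at Sf1
b1 stroke at I1
b2 stroke at J1
b3 stroke at I2
b4 stroke at I3
b5 stroke at Sf2

bond 0 stroke at Sf1  (Sf1: flow source, stroke at near end)
bond 5 stroke at Sf2  (Sf2: flow source, stroke at near end)
bond 1 stroke at I1  (I1 integral (f out))
bond 2 stroke at J1  (C1 outputs effort q/C1)
bond 3 stroke at I2  (J1 effort already set via bond 2)
bond 4 stroke at I3  (0-jn J1 has e-setter on 2)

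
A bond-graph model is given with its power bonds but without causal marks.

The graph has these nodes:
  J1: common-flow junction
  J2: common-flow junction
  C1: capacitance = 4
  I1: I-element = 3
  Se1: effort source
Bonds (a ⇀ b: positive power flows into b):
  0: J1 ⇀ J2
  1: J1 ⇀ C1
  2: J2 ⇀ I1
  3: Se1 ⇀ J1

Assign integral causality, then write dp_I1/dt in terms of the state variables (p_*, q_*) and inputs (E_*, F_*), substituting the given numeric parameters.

dp_I1/dt = E_Se1 - q_C1/4

b3 stroke→J1  (Se1 (Se) sets effort on bond)
b1 stroke→J1  (prefer integral on C1)
b0 stroke→J2  (only one flow-in slot at J1)
b2 stroke→I1  (J2: last free bond brings flow in)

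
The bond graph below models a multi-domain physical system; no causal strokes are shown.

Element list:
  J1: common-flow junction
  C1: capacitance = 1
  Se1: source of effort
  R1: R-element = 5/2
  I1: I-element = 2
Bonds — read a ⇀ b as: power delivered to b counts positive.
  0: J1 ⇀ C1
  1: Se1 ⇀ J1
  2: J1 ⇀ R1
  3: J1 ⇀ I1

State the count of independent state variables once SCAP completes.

β1 stroke→J1  (Se1 fixes effort; stroke away)
β0 stroke→J1  (C1 outputs effort q/C1)
β3 stroke→I1  (prefer integral on I1)
β2 stroke→J1  (J1 flow already set via bond 3)

2  (C1, I1 all integral)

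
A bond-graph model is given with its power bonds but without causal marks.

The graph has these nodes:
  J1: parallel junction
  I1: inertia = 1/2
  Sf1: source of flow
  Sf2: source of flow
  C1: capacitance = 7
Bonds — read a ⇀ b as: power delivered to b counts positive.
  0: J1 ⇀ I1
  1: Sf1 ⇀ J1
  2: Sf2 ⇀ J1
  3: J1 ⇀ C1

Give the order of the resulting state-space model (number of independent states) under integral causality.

β1 |Sf1  (source Sf1 imposes f)
β2 |Sf2  (Sf2 (Sf) sets flow on bond)
β0 |I1  (I1 outputs flow p/I1)
β3 |J1  (J1 needs exactly one e-in)

2  (C1, I1 all integral)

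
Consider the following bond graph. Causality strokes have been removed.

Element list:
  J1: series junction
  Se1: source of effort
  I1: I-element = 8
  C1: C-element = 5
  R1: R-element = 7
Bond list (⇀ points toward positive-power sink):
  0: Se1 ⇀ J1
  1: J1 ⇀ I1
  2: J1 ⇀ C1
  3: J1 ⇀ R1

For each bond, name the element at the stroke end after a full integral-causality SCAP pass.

bond 0 stroke→J1  (source Se1 imposes e)
bond 1 stroke→I1  (I1 outputs flow p/I1)
bond 2 stroke→J1  (J1: bond 1 brought flow, rest push out)
bond 3 stroke→J1  (common-f at J1 fixed by 1)

bond 0 |J1
bond 1 |I1
bond 2 |J1
bond 3 |J1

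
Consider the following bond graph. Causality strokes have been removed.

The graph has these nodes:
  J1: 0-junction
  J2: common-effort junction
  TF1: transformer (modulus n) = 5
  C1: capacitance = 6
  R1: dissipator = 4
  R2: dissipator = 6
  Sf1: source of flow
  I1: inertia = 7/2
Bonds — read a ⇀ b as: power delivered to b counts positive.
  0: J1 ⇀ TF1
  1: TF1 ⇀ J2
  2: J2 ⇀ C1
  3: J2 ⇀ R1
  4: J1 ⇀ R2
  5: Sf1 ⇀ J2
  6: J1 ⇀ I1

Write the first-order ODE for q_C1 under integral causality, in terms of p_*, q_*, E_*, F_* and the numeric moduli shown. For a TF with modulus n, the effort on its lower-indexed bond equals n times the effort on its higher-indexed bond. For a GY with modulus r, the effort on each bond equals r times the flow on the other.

b5 stroke at Sf1  (source Sf1 imposes f)
b2 stroke at J2  (prefer integral on C1)
b1 stroke at TF1  (common-e at J2 fixed by 2)
b3 stroke at R1  (0-jn J2 has e-setter on 2)
b0 stroke at J1  (TF1: transformer flips bond 1)
b4 stroke at R2  (J1: bond 0 brought effort, rest push out)
b6 stroke at I1  (J1: bond 0 brought effort, rest push out)

dq_C1/dt = F_Sf1 - 10*p_I1/7 - 53*q_C1/72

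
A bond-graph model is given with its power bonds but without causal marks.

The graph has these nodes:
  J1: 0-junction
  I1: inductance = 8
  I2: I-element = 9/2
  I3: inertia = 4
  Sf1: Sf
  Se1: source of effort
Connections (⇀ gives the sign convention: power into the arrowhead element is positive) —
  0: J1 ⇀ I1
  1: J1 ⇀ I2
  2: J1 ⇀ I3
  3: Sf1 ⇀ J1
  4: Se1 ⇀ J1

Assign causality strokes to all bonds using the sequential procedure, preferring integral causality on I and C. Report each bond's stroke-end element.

#3 |Sf1  (Sf1 (Sf) sets flow on bond)
#4 |J1  (source Se1 imposes e)
#0 |I1  (J1: bond 4 brought effort, rest push out)
#1 |I2  (J1: bond 4 brought effort, rest push out)
#2 |I3  (common-e at J1 fixed by 4)

b0 stroke at I1
b1 stroke at I2
b2 stroke at I3
b3 stroke at Sf1
b4 stroke at J1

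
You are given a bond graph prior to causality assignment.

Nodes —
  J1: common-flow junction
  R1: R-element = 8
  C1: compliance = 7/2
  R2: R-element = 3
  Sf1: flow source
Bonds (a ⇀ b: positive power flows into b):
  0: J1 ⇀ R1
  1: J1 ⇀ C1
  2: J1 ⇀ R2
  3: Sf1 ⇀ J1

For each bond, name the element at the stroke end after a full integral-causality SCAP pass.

b3 |Sf1  (Sf1: flow source, stroke at near end)
b0 |J1  (J1: bond 3 brought flow, rest push out)
b1 |J1  (1-jn J1 has f-setter on 3)
b2 |J1  (J1 flow already set via bond 3)

bond 0 stroke at J1
bond 1 stroke at J1
bond 2 stroke at J1
bond 3 stroke at Sf1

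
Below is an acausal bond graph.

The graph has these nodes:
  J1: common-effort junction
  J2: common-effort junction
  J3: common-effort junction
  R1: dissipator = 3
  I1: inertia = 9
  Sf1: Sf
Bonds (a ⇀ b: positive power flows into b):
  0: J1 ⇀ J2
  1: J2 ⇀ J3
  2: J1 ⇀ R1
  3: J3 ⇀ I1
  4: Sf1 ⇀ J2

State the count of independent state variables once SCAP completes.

bond 4 stroke at Sf1  (Sf1 (Sf) sets flow on bond)
bond 3 stroke at I1  (I1 integral (f out))
bond 1 stroke at J3  (only one effort-in slot at J3)
bond 0 stroke at J2  (J2: last free bond brings effort in)
bond 2 stroke at J1  (J1: last free bond brings effort in)

1  (I1 all integral)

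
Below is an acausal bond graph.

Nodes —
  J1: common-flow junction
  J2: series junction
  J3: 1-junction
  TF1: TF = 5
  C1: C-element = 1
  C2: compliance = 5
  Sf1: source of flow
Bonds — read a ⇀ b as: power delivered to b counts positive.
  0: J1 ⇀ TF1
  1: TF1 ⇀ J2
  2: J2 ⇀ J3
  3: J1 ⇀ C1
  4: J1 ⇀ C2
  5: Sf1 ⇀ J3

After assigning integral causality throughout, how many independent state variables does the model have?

2  (C1, C2 all integral)

b5 →Sf1  (Sf1 (Sf) sets flow on bond)
b2 →J3  (common-f at J3 fixed by 5)
b1 →J2  (common-f at J2 fixed by 2)
b0 →TF1  (TF1: transformer flips bond 1)
b3 →J1  (J1 flow already set via bond 0)
b4 →J1  (J1: bond 0 brought flow, rest push out)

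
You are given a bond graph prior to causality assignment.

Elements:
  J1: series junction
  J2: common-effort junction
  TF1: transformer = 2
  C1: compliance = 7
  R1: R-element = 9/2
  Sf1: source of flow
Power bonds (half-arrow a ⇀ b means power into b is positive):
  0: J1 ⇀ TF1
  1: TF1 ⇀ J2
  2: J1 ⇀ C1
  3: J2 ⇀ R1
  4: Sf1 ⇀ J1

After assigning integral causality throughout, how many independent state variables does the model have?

1  (C1 all integral)

bond 4 stroke at Sf1  (Sf1 (Sf) sets flow on bond)
bond 0 stroke at J1  (common-f at J1 fixed by 4)
bond 2 stroke at J1  (J1: bond 4 brought flow, rest push out)
bond 1 stroke at TF1  (TF1: transformer flips bond 0)
bond 3 stroke at J2  (only one effort-in slot at J2)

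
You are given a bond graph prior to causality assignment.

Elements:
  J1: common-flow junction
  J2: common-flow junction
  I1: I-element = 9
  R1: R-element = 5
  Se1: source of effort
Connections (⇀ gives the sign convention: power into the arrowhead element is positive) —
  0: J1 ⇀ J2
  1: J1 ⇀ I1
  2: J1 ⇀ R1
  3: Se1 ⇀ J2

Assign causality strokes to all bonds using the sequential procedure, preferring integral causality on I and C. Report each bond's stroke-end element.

β3 |J2  (source Se1 imposes e)
β0 |J1  (J2 needs exactly one f-in)
β1 |I1  (I1 outputs flow p/I1)
β2 |J1  (J1 flow already set via bond 1)

bond 0 stroke→J1
bond 1 stroke→I1
bond 2 stroke→J1
bond 3 stroke→J2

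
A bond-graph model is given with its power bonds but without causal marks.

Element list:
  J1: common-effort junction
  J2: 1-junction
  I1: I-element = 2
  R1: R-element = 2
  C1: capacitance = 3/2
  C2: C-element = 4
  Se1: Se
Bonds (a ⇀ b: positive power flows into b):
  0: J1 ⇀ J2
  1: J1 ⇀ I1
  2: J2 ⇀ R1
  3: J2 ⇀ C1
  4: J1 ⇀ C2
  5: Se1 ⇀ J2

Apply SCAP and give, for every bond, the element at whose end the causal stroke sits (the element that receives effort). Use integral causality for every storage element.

bond 5 |J2  (Se1 fixes effort; stroke away)
bond 1 |I1  (I1 integral (f out))
bond 3 |J2  (C1 integral (e out))
bond 4 |J1  (C2 outputs effort q/C2)
bond 0 |J2  (common-e at J1 fixed by 4)
bond 2 |R1  (only one flow-in slot at J2)

#0 |J2
#1 |I1
#2 |R1
#3 |J2
#4 |J1
#5 |J2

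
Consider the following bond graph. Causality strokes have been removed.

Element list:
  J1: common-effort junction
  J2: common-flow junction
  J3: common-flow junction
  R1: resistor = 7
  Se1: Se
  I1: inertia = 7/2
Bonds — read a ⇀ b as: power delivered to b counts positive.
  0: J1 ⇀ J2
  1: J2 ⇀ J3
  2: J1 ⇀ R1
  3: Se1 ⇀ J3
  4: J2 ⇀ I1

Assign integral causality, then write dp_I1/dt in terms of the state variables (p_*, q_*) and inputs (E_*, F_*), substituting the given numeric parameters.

#3 →J3  (Se1 fixes effort; stroke away)
#1 →J2  (closing 1-jn rule on J3)
#4 →I1  (I1 integral (f out))
#0 →J2  (1-jn J2 has f-setter on 4)
#2 →J1  (J1 needs exactly one e-in)

dp_I1/dt = E_Se1 - 2*p_I1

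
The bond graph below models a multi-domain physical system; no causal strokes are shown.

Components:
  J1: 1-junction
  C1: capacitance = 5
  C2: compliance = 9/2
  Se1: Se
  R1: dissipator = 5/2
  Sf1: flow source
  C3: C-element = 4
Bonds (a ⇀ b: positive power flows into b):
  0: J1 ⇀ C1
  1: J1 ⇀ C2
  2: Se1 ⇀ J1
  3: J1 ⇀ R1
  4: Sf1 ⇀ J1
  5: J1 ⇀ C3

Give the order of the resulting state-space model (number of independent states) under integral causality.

3  (C1, C2, C3 all integral)

#2 stroke→J1  (Se1 (Se) sets effort on bond)
#4 stroke→Sf1  (source Sf1 imposes f)
#0 stroke→J1  (J1 flow already set via bond 4)
#1 stroke→J1  (J1: bond 4 brought flow, rest push out)
#3 stroke→J1  (J1 flow already set via bond 4)
#5 stroke→J1  (J1: bond 4 brought flow, rest push out)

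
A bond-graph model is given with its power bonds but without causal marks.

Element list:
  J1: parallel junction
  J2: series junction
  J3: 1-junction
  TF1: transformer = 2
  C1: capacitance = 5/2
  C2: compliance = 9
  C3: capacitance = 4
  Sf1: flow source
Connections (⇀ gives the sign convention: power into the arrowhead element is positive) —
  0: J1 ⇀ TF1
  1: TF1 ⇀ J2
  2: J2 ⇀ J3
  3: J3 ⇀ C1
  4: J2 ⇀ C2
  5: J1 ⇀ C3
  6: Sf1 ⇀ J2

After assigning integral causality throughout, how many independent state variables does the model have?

bond 6 stroke→Sf1  (Sf1 (Sf) sets flow on bond)
bond 1 stroke→J2  (common-f at J2 fixed by 6)
bond 2 stroke→J2  (common-f at J2 fixed by 6)
bond 4 stroke→J2  (J2: bond 6 brought flow, rest push out)
bond 3 stroke→J3  (J3 flow already set via bond 2)
bond 0 stroke→TF1  (TF TF1: opposite of bond 1)
bond 5 stroke→J1  (closing 0-jn rule on J1)

3  (C1, C2, C3 all integral)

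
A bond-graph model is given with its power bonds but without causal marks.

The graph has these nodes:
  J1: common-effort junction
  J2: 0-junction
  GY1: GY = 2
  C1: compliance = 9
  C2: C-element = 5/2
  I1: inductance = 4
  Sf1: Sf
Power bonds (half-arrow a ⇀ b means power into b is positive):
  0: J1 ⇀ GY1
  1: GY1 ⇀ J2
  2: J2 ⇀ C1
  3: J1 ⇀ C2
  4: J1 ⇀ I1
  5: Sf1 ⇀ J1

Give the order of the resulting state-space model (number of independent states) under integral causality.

3  (C1, C2, I1 all integral)

b5 →Sf1  (source Sf1 imposes f)
b2 →J2  (C1 outputs effort q/C1)
b1 →GY1  (0-jn J2 has e-setter on 2)
b0 →GY1  (GY GY1: same side as bond 1)
b3 →J1  (C2: C, integral causality)
b4 →I1  (common-e at J1 fixed by 3)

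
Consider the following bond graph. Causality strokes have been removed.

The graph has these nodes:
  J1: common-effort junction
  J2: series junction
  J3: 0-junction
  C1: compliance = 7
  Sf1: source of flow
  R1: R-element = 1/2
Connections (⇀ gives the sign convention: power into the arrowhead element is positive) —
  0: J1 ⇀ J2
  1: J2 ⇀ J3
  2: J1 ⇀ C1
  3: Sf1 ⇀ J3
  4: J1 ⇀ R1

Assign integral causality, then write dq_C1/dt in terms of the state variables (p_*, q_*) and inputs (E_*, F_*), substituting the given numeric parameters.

dq_C1/dt = F_Sf1 - 2*q_C1/7

β3 stroke at Sf1  (Sf1 fixes flow; stroke at Sf1)
β1 stroke at J3  (J3: last free bond brings effort in)
β0 stroke at J2  (J2: bond 1 brought flow, rest push out)
β2 stroke at J1  (C1 outputs effort q/C1)
β4 stroke at R1  (0-jn J1 has e-setter on 2)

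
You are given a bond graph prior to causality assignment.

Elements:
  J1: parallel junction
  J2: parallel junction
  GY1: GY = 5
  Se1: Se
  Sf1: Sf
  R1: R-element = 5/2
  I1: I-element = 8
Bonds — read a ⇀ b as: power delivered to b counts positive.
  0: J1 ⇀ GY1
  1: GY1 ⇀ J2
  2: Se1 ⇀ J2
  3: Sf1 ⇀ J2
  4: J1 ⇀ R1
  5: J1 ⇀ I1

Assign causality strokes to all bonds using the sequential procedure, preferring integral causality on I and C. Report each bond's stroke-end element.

β2 stroke→J2  (source Se1 imposes e)
β3 stroke→Sf1  (source Sf1 imposes f)
β1 stroke→GY1  (J2: bond 2 brought effort, rest push out)
β0 stroke→GY1  (GY GY1: same side as bond 1)
β5 stroke→I1  (I1 outputs flow p/I1)
β4 stroke→J1  (J1: last free bond brings effort in)

β0 →GY1
β1 →GY1
β2 →J2
β3 →Sf1
β4 →J1
β5 →I1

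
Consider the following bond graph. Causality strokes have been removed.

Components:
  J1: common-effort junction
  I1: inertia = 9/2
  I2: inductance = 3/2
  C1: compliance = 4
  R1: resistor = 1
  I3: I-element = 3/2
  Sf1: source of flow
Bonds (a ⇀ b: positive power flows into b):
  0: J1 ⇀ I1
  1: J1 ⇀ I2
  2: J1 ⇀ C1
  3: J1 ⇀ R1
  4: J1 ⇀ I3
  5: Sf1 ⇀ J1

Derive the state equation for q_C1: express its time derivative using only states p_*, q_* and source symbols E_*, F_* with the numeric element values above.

dq_C1/dt = F_Sf1 - 2*p_I1/9 - 2*p_I2/3 - 2*p_I3/3 - q_C1/4

#5 stroke→Sf1  (source Sf1 imposes f)
#0 stroke→I1  (prefer integral on I1)
#1 stroke→I2  (I2 outputs flow p/I2)
#2 stroke→J1  (C1: C, integral causality)
#3 stroke→R1  (J1 effort already set via bond 2)
#4 stroke→I3  (J1: bond 2 brought effort, rest push out)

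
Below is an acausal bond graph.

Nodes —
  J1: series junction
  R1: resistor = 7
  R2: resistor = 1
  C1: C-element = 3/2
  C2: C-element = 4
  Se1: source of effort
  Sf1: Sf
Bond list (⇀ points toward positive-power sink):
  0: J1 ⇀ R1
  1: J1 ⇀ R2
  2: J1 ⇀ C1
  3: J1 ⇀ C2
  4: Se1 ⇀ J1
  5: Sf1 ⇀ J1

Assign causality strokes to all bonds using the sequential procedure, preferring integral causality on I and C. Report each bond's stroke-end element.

bond 0 →J1
bond 1 →J1
bond 2 →J1
bond 3 →J1
bond 4 →J1
bond 5 →Sf1

#4 →J1  (source Se1 imposes e)
#5 →Sf1  (Sf1 fixes flow; stroke at Sf1)
#0 →J1  (1-jn J1 has f-setter on 5)
#1 →J1  (1-jn J1 has f-setter on 5)
#2 →J1  (common-f at J1 fixed by 5)
#3 →J1  (J1: bond 5 brought flow, rest push out)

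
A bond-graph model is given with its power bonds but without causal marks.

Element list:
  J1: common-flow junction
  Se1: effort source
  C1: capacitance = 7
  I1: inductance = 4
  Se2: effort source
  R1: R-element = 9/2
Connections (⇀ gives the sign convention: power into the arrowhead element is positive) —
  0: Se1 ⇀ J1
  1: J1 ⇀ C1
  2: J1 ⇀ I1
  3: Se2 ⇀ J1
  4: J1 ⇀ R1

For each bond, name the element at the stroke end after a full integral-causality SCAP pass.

bond 0 stroke at J1  (Se1: effort source, stroke at far end)
bond 3 stroke at J1  (Se2 (Se) sets effort on bond)
bond 1 stroke at J1  (C1 outputs effort q/C1)
bond 2 stroke at I1  (I1: I, integral causality)
bond 4 stroke at J1  (J1: bond 2 brought flow, rest push out)

bond 0 →J1
bond 1 →J1
bond 2 →I1
bond 3 →J1
bond 4 →J1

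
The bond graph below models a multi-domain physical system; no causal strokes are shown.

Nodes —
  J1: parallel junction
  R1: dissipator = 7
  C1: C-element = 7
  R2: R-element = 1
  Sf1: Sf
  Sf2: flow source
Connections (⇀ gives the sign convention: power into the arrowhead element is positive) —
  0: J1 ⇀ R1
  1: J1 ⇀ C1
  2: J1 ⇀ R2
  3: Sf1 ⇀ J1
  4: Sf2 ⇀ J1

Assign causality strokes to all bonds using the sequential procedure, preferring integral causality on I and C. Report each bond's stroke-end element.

bond 3 stroke→Sf1  (Sf1: flow source, stroke at near end)
bond 4 stroke→Sf2  (Sf2 fixes flow; stroke at Sf2)
bond 1 stroke→J1  (C1 outputs effort q/C1)
bond 0 stroke→R1  (J1 effort already set via bond 1)
bond 2 stroke→R2  (J1 effort already set via bond 1)

b0 →R1
b1 →J1
b2 →R2
b3 →Sf1
b4 →Sf2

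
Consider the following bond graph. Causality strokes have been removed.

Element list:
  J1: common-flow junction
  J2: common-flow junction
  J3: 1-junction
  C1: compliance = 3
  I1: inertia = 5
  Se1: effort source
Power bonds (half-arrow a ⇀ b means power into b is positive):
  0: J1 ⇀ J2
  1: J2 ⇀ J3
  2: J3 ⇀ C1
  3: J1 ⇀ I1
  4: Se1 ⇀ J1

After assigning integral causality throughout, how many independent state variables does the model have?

#4 stroke at J1  (source Se1 imposes e)
#2 stroke at J3  (C1 integral (e out))
#1 stroke at J2  (J3: last free bond brings flow in)
#0 stroke at J1  (J2: last free bond brings flow in)
#3 stroke at I1  (J1 needs exactly one f-in)

2  (C1, I1 all integral)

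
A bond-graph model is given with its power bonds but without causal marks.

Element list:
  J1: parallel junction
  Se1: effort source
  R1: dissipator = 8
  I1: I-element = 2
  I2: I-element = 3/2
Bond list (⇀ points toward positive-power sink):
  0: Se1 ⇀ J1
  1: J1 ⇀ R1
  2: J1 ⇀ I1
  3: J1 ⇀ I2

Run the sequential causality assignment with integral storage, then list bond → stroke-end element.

b0 stroke→J1
b1 stroke→R1
b2 stroke→I1
b3 stroke→I2

bond 0 |J1  (source Se1 imposes e)
bond 1 |R1  (0-jn J1 has e-setter on 0)
bond 2 |I1  (J1: bond 0 brought effort, rest push out)
bond 3 |I2  (0-jn J1 has e-setter on 0)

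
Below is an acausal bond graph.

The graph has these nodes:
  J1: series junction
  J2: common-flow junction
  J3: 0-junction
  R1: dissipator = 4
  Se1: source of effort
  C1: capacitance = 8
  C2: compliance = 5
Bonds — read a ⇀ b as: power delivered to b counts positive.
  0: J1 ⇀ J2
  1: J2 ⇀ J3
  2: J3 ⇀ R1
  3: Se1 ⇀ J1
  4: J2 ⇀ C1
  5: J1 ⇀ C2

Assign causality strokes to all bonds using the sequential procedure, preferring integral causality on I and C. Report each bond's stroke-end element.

bond 3 stroke→J1  (Se1: effort source, stroke at far end)
bond 4 stroke→J2  (C1 integral (e out))
bond 5 stroke→J1  (C2: C, integral causality)
bond 0 stroke→J2  (J1 needs exactly one f-in)
bond 1 stroke→J3  (closing 1-jn rule on J2)
bond 2 stroke→R1  (J3 effort already set via bond 1)

bond 0 →J2
bond 1 →J3
bond 2 →R1
bond 3 →J1
bond 4 →J2
bond 5 →J1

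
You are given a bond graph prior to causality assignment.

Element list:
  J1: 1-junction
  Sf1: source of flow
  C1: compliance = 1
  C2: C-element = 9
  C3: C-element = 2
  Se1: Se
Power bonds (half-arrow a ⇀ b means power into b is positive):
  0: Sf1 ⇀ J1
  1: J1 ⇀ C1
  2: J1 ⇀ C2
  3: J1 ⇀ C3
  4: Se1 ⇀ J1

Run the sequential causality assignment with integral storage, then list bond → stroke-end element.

#0 stroke at Sf1  (source Sf1 imposes f)
#4 stroke at J1  (Se1: effort source, stroke at far end)
#1 stroke at J1  (common-f at J1 fixed by 0)
#2 stroke at J1  (1-jn J1 has f-setter on 0)
#3 stroke at J1  (J1: bond 0 brought flow, rest push out)

b0 →Sf1
b1 →J1
b2 →J1
b3 →J1
b4 →J1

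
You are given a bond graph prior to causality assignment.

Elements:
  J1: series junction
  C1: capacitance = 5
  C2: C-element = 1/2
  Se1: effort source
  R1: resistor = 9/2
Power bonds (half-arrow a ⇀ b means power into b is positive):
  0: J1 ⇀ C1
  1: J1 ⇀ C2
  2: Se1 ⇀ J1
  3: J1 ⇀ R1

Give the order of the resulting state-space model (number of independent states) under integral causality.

2  (C1, C2 all integral)

bond 2 →J1  (Se1 fixes effort; stroke away)
bond 0 →J1  (C1 outputs effort q/C1)
bond 1 →J1  (C2 outputs effort q/C2)
bond 3 →R1  (only one flow-in slot at J1)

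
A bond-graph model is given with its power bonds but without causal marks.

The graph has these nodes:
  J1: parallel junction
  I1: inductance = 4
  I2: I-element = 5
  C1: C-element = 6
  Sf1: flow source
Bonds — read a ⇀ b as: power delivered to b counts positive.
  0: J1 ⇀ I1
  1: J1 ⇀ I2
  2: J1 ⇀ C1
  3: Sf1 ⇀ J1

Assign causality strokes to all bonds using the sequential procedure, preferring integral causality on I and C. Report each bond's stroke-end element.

b0 stroke at I1
b1 stroke at I2
b2 stroke at J1
b3 stroke at Sf1

bond 3 stroke→Sf1  (Sf1 (Sf) sets flow on bond)
bond 0 stroke→I1  (prefer integral on I1)
bond 1 stroke→I2  (prefer integral on I2)
bond 2 stroke→J1  (J1: last free bond brings effort in)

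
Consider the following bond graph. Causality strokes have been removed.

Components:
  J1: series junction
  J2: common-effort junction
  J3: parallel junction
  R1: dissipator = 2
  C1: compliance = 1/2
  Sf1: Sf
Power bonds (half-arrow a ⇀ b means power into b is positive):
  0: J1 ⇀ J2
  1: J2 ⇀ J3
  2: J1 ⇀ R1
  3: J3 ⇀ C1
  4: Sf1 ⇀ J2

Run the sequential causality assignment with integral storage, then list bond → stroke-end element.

bond 0 |J1
bond 1 |J2
bond 2 |R1
bond 3 |J3
bond 4 |Sf1

β4 stroke→Sf1  (source Sf1 imposes f)
β3 stroke→J3  (C1: C, integral causality)
β1 stroke→J2  (0-jn J3 has e-setter on 3)
β0 stroke→J1  (common-e at J2 fixed by 1)
β2 stroke→R1  (J1: last free bond brings flow in)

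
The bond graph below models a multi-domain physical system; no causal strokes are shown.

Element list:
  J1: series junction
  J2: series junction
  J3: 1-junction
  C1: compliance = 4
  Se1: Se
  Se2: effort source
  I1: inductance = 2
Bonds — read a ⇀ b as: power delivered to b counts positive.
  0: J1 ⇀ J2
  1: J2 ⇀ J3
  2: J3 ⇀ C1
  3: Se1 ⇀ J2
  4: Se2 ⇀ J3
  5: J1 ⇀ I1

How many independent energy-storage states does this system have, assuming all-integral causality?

2  (C1, I1 all integral)

β3 →J2  (Se1 (Se) sets effort on bond)
β4 →J3  (source Se2 imposes e)
β2 →J3  (C1 outputs effort q/C1)
β1 →J2  (J3 needs exactly one f-in)
β0 →J1  (closing 1-jn rule on J2)
β5 →I1  (only one flow-in slot at J1)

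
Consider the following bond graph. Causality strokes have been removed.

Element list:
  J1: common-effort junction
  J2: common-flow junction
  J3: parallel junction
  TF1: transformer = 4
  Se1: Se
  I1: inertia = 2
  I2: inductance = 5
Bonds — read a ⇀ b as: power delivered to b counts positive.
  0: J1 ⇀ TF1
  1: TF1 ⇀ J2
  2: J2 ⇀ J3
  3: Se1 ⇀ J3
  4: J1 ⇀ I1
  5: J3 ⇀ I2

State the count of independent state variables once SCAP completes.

2  (I1, I2 all integral)

β3 stroke→J3  (Se1 (Se) sets effort on bond)
β2 stroke→J2  (J3 effort already set via bond 3)
β5 stroke→I2  (0-jn J3 has e-setter on 3)
β1 stroke→TF1  (J2: last free bond brings flow in)
β0 stroke→J1  (TF1 one-in-one-out from 1)
β4 stroke→I1  (common-e at J1 fixed by 0)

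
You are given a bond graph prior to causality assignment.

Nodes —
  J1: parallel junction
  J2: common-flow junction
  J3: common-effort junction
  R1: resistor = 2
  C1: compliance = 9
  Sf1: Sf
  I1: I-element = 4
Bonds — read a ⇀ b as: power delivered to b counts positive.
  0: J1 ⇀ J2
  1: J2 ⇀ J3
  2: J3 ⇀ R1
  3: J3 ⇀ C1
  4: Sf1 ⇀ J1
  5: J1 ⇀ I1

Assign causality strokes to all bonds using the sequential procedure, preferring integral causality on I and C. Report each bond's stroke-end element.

β4 |Sf1  (source Sf1 imposes f)
β3 |J3  (prefer integral on C1)
β1 |J2  (common-e at J3 fixed by 3)
β2 |R1  (J3 effort already set via bond 3)
β0 |J1  (closing 1-jn rule on J2)
β5 |I1  (J1 effort already set via bond 0)

β0 stroke→J1
β1 stroke→J2
β2 stroke→R1
β3 stroke→J3
β4 stroke→Sf1
β5 stroke→I1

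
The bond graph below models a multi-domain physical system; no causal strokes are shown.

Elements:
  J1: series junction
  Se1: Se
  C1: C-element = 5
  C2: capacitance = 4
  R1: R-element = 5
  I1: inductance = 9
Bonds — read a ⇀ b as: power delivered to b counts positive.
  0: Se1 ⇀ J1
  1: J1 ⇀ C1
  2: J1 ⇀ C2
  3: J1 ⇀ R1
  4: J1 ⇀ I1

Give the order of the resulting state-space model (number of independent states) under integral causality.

b0 stroke at J1  (Se1 fixes effort; stroke away)
b1 stroke at J1  (C1: C, integral causality)
b2 stroke at J1  (C2 outputs effort q/C2)
b4 stroke at I1  (I1 integral (f out))
b3 stroke at J1  (J1: bond 4 brought flow, rest push out)

3  (C1, C2, I1 all integral)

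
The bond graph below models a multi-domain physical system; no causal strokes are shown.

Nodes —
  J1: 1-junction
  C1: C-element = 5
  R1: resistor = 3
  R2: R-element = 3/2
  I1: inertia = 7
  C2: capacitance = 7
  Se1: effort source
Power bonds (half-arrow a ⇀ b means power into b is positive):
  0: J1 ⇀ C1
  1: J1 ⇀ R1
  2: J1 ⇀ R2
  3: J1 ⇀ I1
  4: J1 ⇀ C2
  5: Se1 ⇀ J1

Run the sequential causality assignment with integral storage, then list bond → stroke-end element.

β5 stroke at J1  (source Se1 imposes e)
β0 stroke at J1  (C1 outputs effort q/C1)
β3 stroke at I1  (I1 outputs flow p/I1)
β1 stroke at J1  (common-f at J1 fixed by 3)
β2 stroke at J1  (common-f at J1 fixed by 3)
β4 stroke at J1  (J1 flow already set via bond 3)

#0 |J1
#1 |J1
#2 |J1
#3 |I1
#4 |J1
#5 |J1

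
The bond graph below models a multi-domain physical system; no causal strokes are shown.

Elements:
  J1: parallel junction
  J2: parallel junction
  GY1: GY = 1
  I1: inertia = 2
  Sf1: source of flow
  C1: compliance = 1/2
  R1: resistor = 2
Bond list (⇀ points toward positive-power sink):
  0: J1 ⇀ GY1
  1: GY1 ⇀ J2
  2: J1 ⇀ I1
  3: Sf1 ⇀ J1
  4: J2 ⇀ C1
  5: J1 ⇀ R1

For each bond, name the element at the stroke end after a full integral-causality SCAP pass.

b3 →Sf1  (source Sf1 imposes f)
b2 →I1  (I1: I, integral causality)
b4 →J2  (prefer integral on C1)
b1 →GY1  (J2 effort already set via bond 4)
b0 →GY1  (GY1 both-in/both-out from 1)
b5 →J1  (J1: last free bond brings effort in)

b0 |GY1
b1 |GY1
b2 |I1
b3 |Sf1
b4 |J2
b5 |J1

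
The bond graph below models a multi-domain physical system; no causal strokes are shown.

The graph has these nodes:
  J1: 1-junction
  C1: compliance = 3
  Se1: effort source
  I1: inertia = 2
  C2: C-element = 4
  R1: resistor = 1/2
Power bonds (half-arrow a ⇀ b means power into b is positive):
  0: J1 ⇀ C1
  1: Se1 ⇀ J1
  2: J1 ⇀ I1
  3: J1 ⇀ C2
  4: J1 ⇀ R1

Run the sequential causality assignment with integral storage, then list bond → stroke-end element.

b1 |J1  (Se1: effort source, stroke at far end)
b0 |J1  (prefer integral on C1)
b2 |I1  (I1 outputs flow p/I1)
b3 |J1  (J1 flow already set via bond 2)
b4 |J1  (1-jn J1 has f-setter on 2)

b0 |J1
b1 |J1
b2 |I1
b3 |J1
b4 |J1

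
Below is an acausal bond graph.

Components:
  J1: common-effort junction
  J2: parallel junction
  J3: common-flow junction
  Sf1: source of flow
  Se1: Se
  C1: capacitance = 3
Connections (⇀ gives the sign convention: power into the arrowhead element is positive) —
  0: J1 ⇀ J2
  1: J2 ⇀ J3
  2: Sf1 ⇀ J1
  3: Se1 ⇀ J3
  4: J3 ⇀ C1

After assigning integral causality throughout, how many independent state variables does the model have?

bond 2 stroke at Sf1  (Sf1 fixes flow; stroke at Sf1)
bond 3 stroke at J3  (Se1 fixes effort; stroke away)
bond 0 stroke at J1  (J1 needs exactly one e-in)
bond 1 stroke at J2  (closing 0-jn rule on J2)
bond 4 stroke at J3  (common-f at J3 fixed by 1)

1  (C1 all integral)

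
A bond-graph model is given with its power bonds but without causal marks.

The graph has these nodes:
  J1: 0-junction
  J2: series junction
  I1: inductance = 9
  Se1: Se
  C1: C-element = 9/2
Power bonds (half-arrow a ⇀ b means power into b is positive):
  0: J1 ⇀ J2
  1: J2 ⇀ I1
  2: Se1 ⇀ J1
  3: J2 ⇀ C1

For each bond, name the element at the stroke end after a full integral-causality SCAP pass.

bond 2 |J1  (Se1: effort source, stroke at far end)
bond 0 |J2  (J1: bond 2 brought effort, rest push out)
bond 1 |I1  (prefer integral on I1)
bond 3 |J2  (1-jn J2 has f-setter on 1)

b0 |J2
b1 |I1
b2 |J1
b3 |J2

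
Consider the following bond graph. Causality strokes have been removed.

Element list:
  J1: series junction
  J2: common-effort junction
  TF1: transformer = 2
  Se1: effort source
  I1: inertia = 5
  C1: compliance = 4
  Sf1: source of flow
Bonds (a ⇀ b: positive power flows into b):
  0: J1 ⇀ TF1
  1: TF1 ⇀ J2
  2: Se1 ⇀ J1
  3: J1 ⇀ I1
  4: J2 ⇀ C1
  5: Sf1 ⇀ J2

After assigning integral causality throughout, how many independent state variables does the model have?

2  (C1, I1 all integral)

b2 stroke→J1  (Se1: effort source, stroke at far end)
b5 stroke→Sf1  (Sf1: flow source, stroke at near end)
b3 stroke→I1  (I1: I, integral causality)
b0 stroke→J1  (common-f at J1 fixed by 3)
b1 stroke→TF1  (TF1 one-in-one-out from 0)
b4 stroke→J2  (J2 needs exactly one e-in)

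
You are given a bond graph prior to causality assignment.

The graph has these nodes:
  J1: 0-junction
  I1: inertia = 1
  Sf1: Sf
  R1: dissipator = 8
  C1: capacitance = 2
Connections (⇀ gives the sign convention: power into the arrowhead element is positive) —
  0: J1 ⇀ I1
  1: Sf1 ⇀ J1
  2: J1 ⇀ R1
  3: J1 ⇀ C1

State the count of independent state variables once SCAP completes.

#1 stroke at Sf1  (Sf1 (Sf) sets flow on bond)
#0 stroke at I1  (I1 outputs flow p/I1)
#3 stroke at J1  (C1 outputs effort q/C1)
#2 stroke at R1  (common-e at J1 fixed by 3)

2  (C1, I1 all integral)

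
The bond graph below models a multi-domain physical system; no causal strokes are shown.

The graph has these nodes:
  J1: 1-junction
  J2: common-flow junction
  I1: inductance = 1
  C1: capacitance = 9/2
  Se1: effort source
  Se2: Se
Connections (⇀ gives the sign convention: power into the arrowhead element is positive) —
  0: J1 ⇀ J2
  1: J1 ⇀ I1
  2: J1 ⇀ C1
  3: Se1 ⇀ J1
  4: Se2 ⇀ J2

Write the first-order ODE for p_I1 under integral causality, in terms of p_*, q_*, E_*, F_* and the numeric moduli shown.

dp_I1/dt = E_Se1 + E_Se2 - 2*q_C1/9

β3 stroke at J1  (Se1 (Se) sets effort on bond)
β4 stroke at J2  (Se2: effort source, stroke at far end)
β0 stroke at J1  (closing 1-jn rule on J2)
β1 stroke at I1  (prefer integral on I1)
β2 stroke at J1  (common-f at J1 fixed by 1)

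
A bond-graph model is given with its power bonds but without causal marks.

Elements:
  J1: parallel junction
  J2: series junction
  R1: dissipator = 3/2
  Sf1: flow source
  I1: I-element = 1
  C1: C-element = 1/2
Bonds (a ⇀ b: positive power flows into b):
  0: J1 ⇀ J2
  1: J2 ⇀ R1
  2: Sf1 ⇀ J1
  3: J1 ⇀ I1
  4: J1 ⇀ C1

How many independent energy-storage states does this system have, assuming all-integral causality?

#2 stroke at Sf1  (Sf1 (Sf) sets flow on bond)
#3 stroke at I1  (I1: I, integral causality)
#4 stroke at J1  (C1 integral (e out))
#0 stroke at J2  (0-jn J1 has e-setter on 4)
#1 stroke at R1  (J2: last free bond brings flow in)

2  (C1, I1 all integral)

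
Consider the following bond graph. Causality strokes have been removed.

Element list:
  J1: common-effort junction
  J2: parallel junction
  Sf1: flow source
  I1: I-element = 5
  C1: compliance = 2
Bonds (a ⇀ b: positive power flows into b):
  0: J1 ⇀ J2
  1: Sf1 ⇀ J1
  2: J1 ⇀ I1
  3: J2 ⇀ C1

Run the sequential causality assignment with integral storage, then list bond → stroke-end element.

bond 1 |Sf1  (Sf1 (Sf) sets flow on bond)
bond 2 |I1  (I1 integral (f out))
bond 0 |J1  (J1 needs exactly one e-in)
bond 3 |J2  (only one effort-in slot at J2)

β0 stroke at J1
β1 stroke at Sf1
β2 stroke at I1
β3 stroke at J2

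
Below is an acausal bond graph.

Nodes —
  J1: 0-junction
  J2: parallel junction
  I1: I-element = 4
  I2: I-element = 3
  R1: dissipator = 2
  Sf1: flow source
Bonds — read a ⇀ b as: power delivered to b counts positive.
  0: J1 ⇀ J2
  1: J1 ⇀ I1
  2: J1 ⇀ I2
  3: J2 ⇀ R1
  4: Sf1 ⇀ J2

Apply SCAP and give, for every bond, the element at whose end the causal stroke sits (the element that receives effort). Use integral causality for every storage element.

β0 stroke at J1
β1 stroke at I1
β2 stroke at I2
β3 stroke at J2
β4 stroke at Sf1

bond 4 |Sf1  (Sf1: flow source, stroke at near end)
bond 1 |I1  (I1: I, integral causality)
bond 2 |I2  (I2 outputs flow p/I2)
bond 0 |J1  (J1 needs exactly one e-in)
bond 3 |J2  (closing 0-jn rule on J2)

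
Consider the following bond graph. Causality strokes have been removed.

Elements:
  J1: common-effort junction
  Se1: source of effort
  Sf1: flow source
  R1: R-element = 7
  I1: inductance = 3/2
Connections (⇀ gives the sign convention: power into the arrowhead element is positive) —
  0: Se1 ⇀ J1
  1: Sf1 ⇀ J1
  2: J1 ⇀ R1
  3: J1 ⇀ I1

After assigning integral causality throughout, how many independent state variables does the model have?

bond 0 |J1  (source Se1 imposes e)
bond 1 |Sf1  (Sf1: flow source, stroke at near end)
bond 2 |R1  (J1: bond 0 brought effort, rest push out)
bond 3 |I1  (J1: bond 0 brought effort, rest push out)

1  (I1 all integral)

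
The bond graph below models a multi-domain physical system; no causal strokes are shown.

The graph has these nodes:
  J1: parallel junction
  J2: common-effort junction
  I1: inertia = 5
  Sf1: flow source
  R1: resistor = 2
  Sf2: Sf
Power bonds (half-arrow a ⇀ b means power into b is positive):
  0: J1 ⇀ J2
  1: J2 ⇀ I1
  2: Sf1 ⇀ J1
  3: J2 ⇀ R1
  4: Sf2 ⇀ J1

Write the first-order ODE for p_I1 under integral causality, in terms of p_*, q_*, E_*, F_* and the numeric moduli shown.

bond 2 →Sf1  (Sf1 fixes flow; stroke at Sf1)
bond 4 →Sf2  (Sf2 fixes flow; stroke at Sf2)
bond 0 →J1  (J1 needs exactly one e-in)
bond 1 →I1  (prefer integral on I1)
bond 3 →J2  (closing 0-jn rule on J2)

dp_I1/dt = 2*F_Sf1 + 2*F_Sf2 - 2*p_I1/5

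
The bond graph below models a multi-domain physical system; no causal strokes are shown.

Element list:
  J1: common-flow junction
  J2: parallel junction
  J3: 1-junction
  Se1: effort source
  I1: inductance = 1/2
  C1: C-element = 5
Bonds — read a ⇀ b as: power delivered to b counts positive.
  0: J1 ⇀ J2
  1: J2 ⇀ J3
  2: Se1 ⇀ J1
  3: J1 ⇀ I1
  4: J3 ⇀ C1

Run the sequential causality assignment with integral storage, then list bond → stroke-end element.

#2 →J1  (Se1 (Se) sets effort on bond)
#3 →I1  (I1: I, integral causality)
#0 →J1  (common-f at J1 fixed by 3)
#1 →J2  (only one effort-in slot at J2)
#4 →J3  (common-f at J3 fixed by 1)

β0 |J1
β1 |J2
β2 |J1
β3 |I1
β4 |J3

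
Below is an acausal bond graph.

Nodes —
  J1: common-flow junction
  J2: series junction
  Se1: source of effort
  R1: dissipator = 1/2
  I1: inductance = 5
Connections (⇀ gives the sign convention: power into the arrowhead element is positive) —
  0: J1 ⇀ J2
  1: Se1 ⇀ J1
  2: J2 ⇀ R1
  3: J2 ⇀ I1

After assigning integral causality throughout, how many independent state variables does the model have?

β1 →J1  (Se1 fixes effort; stroke away)
β0 →J2  (closing 1-jn rule on J1)
β3 →I1  (I1 integral (f out))
β2 →J2  (common-f at J2 fixed by 3)

1  (I1 all integral)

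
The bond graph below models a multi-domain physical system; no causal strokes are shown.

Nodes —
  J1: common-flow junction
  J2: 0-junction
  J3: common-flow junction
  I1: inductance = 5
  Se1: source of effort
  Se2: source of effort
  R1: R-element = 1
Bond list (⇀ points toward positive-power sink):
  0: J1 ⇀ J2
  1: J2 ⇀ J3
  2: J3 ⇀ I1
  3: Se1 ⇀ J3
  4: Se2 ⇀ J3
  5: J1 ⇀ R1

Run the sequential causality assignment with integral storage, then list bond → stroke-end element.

bond 3 |J3  (source Se1 imposes e)
bond 4 |J3  (source Se2 imposes e)
bond 2 |I1  (I1 integral (f out))
bond 1 |J3  (J3: bond 2 brought flow, rest push out)
bond 0 |J2  (J2 needs exactly one e-in)
bond 5 |J1  (J1: bond 0 brought flow, rest push out)

bond 0 stroke at J2
bond 1 stroke at J3
bond 2 stroke at I1
bond 3 stroke at J3
bond 4 stroke at J3
bond 5 stroke at J1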